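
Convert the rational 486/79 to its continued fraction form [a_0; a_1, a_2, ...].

[6; 6, 1, 1, 2, 2]

Run the Euclidean algorithm on 486 and 79; the successive quotients are the partial quotients a_0, a_1, ... (each step inverts the fractional part left over by the previous one):
  486 = 6*79 + 12, so a_0 = 6.
  79 = 6*12 + 7, so a_1 = 6.
  12 = 1*7 + 5, so a_2 = 1.
  7 = 1*5 + 2, so a_3 = 1.
  5 = 2*2 + 1, so a_4 = 2.
  2 = 2*1 + 0, so a_5 = 2.
The remainder reaches 0 after 6 divisions, so the expansion has 6 partial quotients, read off in order.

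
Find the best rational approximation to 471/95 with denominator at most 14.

69/14

Expand x = 471/95 as a continued fraction with the Euclidean algorithm:
  471 = 4*95 + 91, so a_0 = 4.
  95 = 1*91 + 4, so a_1 = 1.
  91 = 22*4 + 3, so a_2 = 22.
  4 = 1*3 + 1, so a_3 = 1.
  3 = 3*1 + 0, so a_4 = 3.
so x = [4; 1, 22, 1, 3].
Convergents (p_i = a_i*p_{i-1} + p_{i-2}, q_i = a_i*q_{i-1} + q_{i-2} with p_{-2}=0, p_{-1}=1, q_{-2}=1, q_{-1}=0), until the denominator exceeds 14:
  i=0: a_0=4, p_0 = 4*1 + 0 = 4, q_0 = 4*0 + 1 = 1.
  i=1: a_1=1, p_1 = 1*4 + 1 = 5, q_1 = 1*1 + 0 = 1.
  i=2: a_2=22, p_2 = 22*5 + 4 = 114, q_2 = 22*1 + 1 = 23.
q_2 = 23 > 14, so the last convergent with denominator <= 14 is p_1/q_1 = 5/1.
The closest fraction with denominator <= 14 is either p_1/q_1 or the intermediate fraction (k*p_1 + p_0)/(k*q_1 + q_0) with the largest k >= 1 whose denominator stays <= 14; these approach x as k grows, and every other convergent or intermediate fraction in range is farther away.
Largest k: floor((14 - q_0)/q_1) = floor((14 - 1)/1) = 13.
That gives (13*5 + 4)/(13*1 + 1) = 69/14.
Compare the errors: |x - 5/1| = |471*1 - 5*95|/(95*1) = 4/95, and |x - 69/14| = |471*14 - 69*95|/(95*14) = 39/1330.
Cross-multiplying, 39*95 = 3705 < 5320 = 4*1330, so 39/1330 is smaller: the intermediate fraction 69/14 is closer to x than 5/1.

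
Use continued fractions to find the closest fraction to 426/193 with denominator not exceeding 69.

117/53

Expand x = 426/193 as a continued fraction with the Euclidean algorithm:
  426 = 2*193 + 40, so a_0 = 2.
  193 = 4*40 + 33, so a_1 = 4.
  40 = 1*33 + 7, so a_2 = 1.
  33 = 4*7 + 5, so a_3 = 4.
  7 = 1*5 + 2, so a_4 = 1.
  5 = 2*2 + 1, so a_5 = 2.
  2 = 2*1 + 0, so a_6 = 2.
so x = [2; 4, 1, 4, 1, 2, 2].
Convergents (p_i = a_i*p_{i-1} + p_{i-2}, q_i = a_i*q_{i-1} + q_{i-2} with p_{-2}=0, p_{-1}=1, q_{-2}=1, q_{-1}=0), until the denominator exceeds 69:
  i=0: a_0=2, p_0 = 2*1 + 0 = 2, q_0 = 2*0 + 1 = 1.
  i=1: a_1=4, p_1 = 4*2 + 1 = 9, q_1 = 4*1 + 0 = 4.
  i=2: a_2=1, p_2 = 1*9 + 2 = 11, q_2 = 1*4 + 1 = 5.
  i=3: a_3=4, p_3 = 4*11 + 9 = 53, q_3 = 4*5 + 4 = 24.
  i=4: a_4=1, p_4 = 1*53 + 11 = 64, q_4 = 1*24 + 5 = 29.
  i=5: a_5=2, p_5 = 2*64 + 53 = 181, q_5 = 2*29 + 24 = 82.
q_5 = 82 > 69, so the last convergent with denominator <= 69 is p_4/q_4 = 64/29.
The closest fraction with denominator <= 69 is either p_4/q_4 or the intermediate fraction (k*p_4 + p_3)/(k*q_4 + q_3) with the largest k >= 1 whose denominator stays <= 69; these approach x as k grows, and every other convergent or intermediate fraction in range is farther away.
Largest k: floor((69 - q_3)/q_4) = floor((69 - 24)/29) = 1.
That gives (1*64 + 53)/(1*29 + 24) = 117/53.
Compare the errors: |x - 64/29| = |426*29 - 64*193|/(193*29) = 2/5597, and |x - 117/53| = |426*53 - 117*193|/(193*53) = 3/10229.
Cross-multiplying, 3*5597 = 16791 < 20458 = 2*10229, so 3/10229 is smaller: the intermediate fraction 117/53 is closer to x than 64/29.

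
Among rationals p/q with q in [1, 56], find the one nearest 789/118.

Expand x = 789/118 as a continued fraction with the Euclidean algorithm:
  789 = 6*118 + 81, so a_0 = 6.
  118 = 1*81 + 37, so a_1 = 1.
  81 = 2*37 + 7, so a_2 = 2.
  37 = 5*7 + 2, so a_3 = 5.
  7 = 3*2 + 1, so a_4 = 3.
  2 = 2*1 + 0, so a_5 = 2.
so x = [6; 1, 2, 5, 3, 2].
Convergents (p_i = a_i*p_{i-1} + p_{i-2}, q_i = a_i*q_{i-1} + q_{i-2} with p_{-2}=0, p_{-1}=1, q_{-2}=1, q_{-1}=0), until the denominator exceeds 56:
  i=0: a_0=6, p_0 = 6*1 + 0 = 6, q_0 = 6*0 + 1 = 1.
  i=1: a_1=1, p_1 = 1*6 + 1 = 7, q_1 = 1*1 + 0 = 1.
  i=2: a_2=2, p_2 = 2*7 + 6 = 20, q_2 = 2*1 + 1 = 3.
  i=3: a_3=5, p_3 = 5*20 + 7 = 107, q_3 = 5*3 + 1 = 16.
  i=4: a_4=3, p_4 = 3*107 + 20 = 341, q_4 = 3*16 + 3 = 51.
  i=5: a_5=2, p_5 = 2*341 + 107 = 789, q_5 = 2*51 + 16 = 118.
q_5 = 118 > 56, so the last convergent with denominator <= 56 is p_4/q_4 = 341/51.
The closest fraction with denominator <= 56 is either p_4/q_4 or the intermediate fraction (k*p_4 + p_3)/(k*q_4 + q_3) with the largest k >= 1 whose denominator stays <= 56; these approach x as k grows, and every other convergent or intermediate fraction in range is farther away.
Largest k: floor((56 - q_3)/q_4) = floor((56 - 16)/51) = 0.
Since k = 0, no intermediate fraction beyond p_4/q_4 has denominator <= 56, so the convergent 341/51 is the closest (its error is |789*51 - 341*118|/(118*51) = 1/6018).

341/51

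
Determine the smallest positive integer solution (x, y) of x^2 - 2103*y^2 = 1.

(x, y) = (34348, 749)

First expand sqrt(2103) as a continued fraction. With x_i = (sqrt(2103) + m_i)/d_i and (m_0, d_0) = (0, 1): a_0 = floor(sqrt(2103)) = 45, since 45^2 = 2025 <= 2103 < 2116 = 46^2.
Iterate m_{i+1} = d_i*a_i - m_i, d_{i+1} = (2103 - m_{i+1}^2)/d_i, a_{i+1} = floor((a_0 + m_{i+1})/d_{i+1}):
  m_1 = 1*45 - 0 = 45, d_1 = (2103 - 45^2)/1 = 78/1 = 78, a_1 = floor((45 + 45)/78) = 1.
  m_2 = 78*1 - 45 = 33, d_2 = (2103 - 33^2)/78 = 1014/78 = 13, a_2 = floor((45 + 33)/13) = 6.
  m_3 = 13*6 - 33 = 45, d_3 = (2103 - 45^2)/13 = 78/13 = 6, a_3 = floor((45 + 45)/6) = 15.
  m_4 = 6*15 - 45 = 45, d_4 = (2103 - 45^2)/6 = 78/6 = 13, a_4 = floor((45 + 45)/13) = 6.
  m_5 = 13*6 - 45 = 33, d_5 = (2103 - 33^2)/13 = 1014/13 = 78, a_5 = floor((45 + 33)/78) = 1.
  m_6 = 78*1 - 33 = 45, d_6 = (2103 - 45^2)/78 = 78/78 = 1, a_6 = floor((45 + 45)/1) = 90.
  m_7 = 1*90 - 45 = 45, d_7 = (2103 - 45^2)/1 = 78/1 = 78: (m_7, d_7) = (m_1, d_1) = (45, 78), so from here the quotients repeat a_1, ..., a_6; the period length is 6.
So sqrt(2103) = [45; (1, 6, 15, 6, 1, 90)] with period length k = 6.
k is even, so the fundamental solution of x^2 - 2103y^2 = 1 is (p_{k-1}, q_{k-1}) = (p_5, q_5); compute convergents through index 5.
Convergents (p_i = a_i*p_{i-1} + p_{i-2}, q_i = a_i*q_{i-1} + q_{i-2} with p_{-2}=0, p_{-1}=1, q_{-2}=1, q_{-1}=0):
  i=0: a_0=45, p_0 = 45*1 + 0 = 45, q_0 = 45*0 + 1 = 1.
  i=1: a_1=1, p_1 = 1*45 + 1 = 46, q_1 = 1*1 + 0 = 1.
  i=2: a_2=6, p_2 = 6*46 + 45 = 321, q_2 = 6*1 + 1 = 7.
  i=3: a_3=15, p_3 = 15*321 + 46 = 4861, q_3 = 15*7 + 1 = 106.
  i=4: a_4=6, p_4 = 6*4861 + 321 = 29487, q_4 = 6*106 + 7 = 643.
  i=5: a_5=1, p_5 = 1*29487 + 4861 = 34348, q_5 = 1*643 + 106 = 749.
Check: 34348^2 - 2103*749^2 = 1179785104 - 1179785103 = 1, so (x, y) = (34348, 749) solves the equation, and by the theorem it is the least positive solution.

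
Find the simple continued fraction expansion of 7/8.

[0; 1, 7]

Run the Euclidean algorithm on 7 and 8; the successive quotients are the partial quotients a_0, a_1, ... (each step inverts the fractional part left over by the previous one):
  7 = 0*8 + 7, so a_0 = 0.
  8 = 1*7 + 1, so a_1 = 1.
  7 = 7*1 + 0, so a_2 = 7.
The remainder reaches 0 after 3 divisions, so the expansion has 3 partial quotients, read off in order.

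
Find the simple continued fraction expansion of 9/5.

Run the Euclidean algorithm on 9 and 5; the successive quotients are the partial quotients a_0, a_1, ... (each step inverts the fractional part left over by the previous one):
  9 = 1*5 + 4, so a_0 = 1.
  5 = 1*4 + 1, so a_1 = 1.
  4 = 4*1 + 0, so a_2 = 4.
The remainder reaches 0 after 3 divisions, so the expansion has 3 partial quotients, read off in order.

[1; 1, 4]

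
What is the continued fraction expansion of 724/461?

Run the Euclidean algorithm on 724 and 461; the successive quotients are the partial quotients a_0, a_1, ... (each step inverts the fractional part left over by the previous one):
  724 = 1*461 + 263, so a_0 = 1.
  461 = 1*263 + 198, so a_1 = 1.
  263 = 1*198 + 65, so a_2 = 1.
  198 = 3*65 + 3, so a_3 = 3.
  65 = 21*3 + 2, so a_4 = 21.
  3 = 1*2 + 1, so a_5 = 1.
  2 = 2*1 + 0, so a_6 = 2.
The remainder reaches 0 after 7 divisions, so the expansion has 7 partial quotients, read off in order.

[1; 1, 1, 3, 21, 1, 2]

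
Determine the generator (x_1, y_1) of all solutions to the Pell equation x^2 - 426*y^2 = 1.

First expand sqrt(426) as a continued fraction. With x_i = (sqrt(426) + m_i)/d_i and (m_0, d_0) = (0, 1): a_0 = floor(sqrt(426)) = 20, since 20^2 = 400 <= 426 < 441 = 21^2.
Iterate m_{i+1} = d_i*a_i - m_i, d_{i+1} = (426 - m_{i+1}^2)/d_i, a_{i+1} = floor((a_0 + m_{i+1})/d_{i+1}):
  m_1 = 1*20 - 0 = 20, d_1 = (426 - 20^2)/1 = 26/1 = 26, a_1 = floor((20 + 20)/26) = 1.
  m_2 = 26*1 - 20 = 6, d_2 = (426 - 6^2)/26 = 390/26 = 15, a_2 = floor((20 + 6)/15) = 1.
  m_3 = 15*1 - 6 = 9, d_3 = (426 - 9^2)/15 = 345/15 = 23, a_3 = floor((20 + 9)/23) = 1.
  m_4 = 23*1 - 9 = 14, d_4 = (426 - 14^2)/23 = 230/23 = 10, a_4 = floor((20 + 14)/10) = 3.
  m_5 = 10*3 - 14 = 16, d_5 = (426 - 16^2)/10 = 170/10 = 17, a_5 = floor((20 + 16)/17) = 2.
  m_6 = 17*2 - 16 = 18, d_6 = (426 - 18^2)/17 = 102/17 = 6, a_6 = floor((20 + 18)/6) = 6.
  m_7 = 6*6 - 18 = 18, d_7 = (426 - 18^2)/6 = 102/6 = 17, a_7 = floor((20 + 18)/17) = 2.
  m_8 = 17*2 - 18 = 16, d_8 = (426 - 16^2)/17 = 170/17 = 10, a_8 = floor((20 + 16)/10) = 3.
  m_9 = 10*3 - 16 = 14, d_9 = (426 - 14^2)/10 = 230/10 = 23, a_9 = floor((20 + 14)/23) = 1.
  m_10 = 23*1 - 14 = 9, d_10 = (426 - 9^2)/23 = 345/23 = 15, a_10 = floor((20 + 9)/15) = 1.
  m_11 = 15*1 - 9 = 6, d_11 = (426 - 6^2)/15 = 390/15 = 26, a_11 = floor((20 + 6)/26) = 1.
  m_12 = 26*1 - 6 = 20, d_12 = (426 - 20^2)/26 = 26/26 = 1, a_12 = floor((20 + 20)/1) = 40.
  m_13 = 1*40 - 20 = 20, d_13 = (426 - 20^2)/1 = 26/1 = 26: (m_13, d_13) = (m_1, d_1) = (20, 26), so from here the quotients repeat a_1, ..., a_12; the period length is 12.
So sqrt(426) = [20; (1, 1, 1, 3, 2, 6, 2, 3, 1, 1, 1, 40)] with period length k = 12.
k is even, so the fundamental solution of x^2 - 426y^2 = 1 is (p_{k-1}, q_{k-1}) = (p_11, q_11); compute convergents through index 11.
Convergents (p_i = a_i*p_{i-1} + p_{i-2}, q_i = a_i*q_{i-1} + q_{i-2} with p_{-2}=0, p_{-1}=1, q_{-2}=1, q_{-1}=0):
  i=0: a_0=20, p_0 = 20*1 + 0 = 20, q_0 = 20*0 + 1 = 1.
  i=1: a_1=1, p_1 = 1*20 + 1 = 21, q_1 = 1*1 + 0 = 1.
  i=2: a_2=1, p_2 = 1*21 + 20 = 41, q_2 = 1*1 + 1 = 2.
  i=3: a_3=1, p_3 = 1*41 + 21 = 62, q_3 = 1*2 + 1 = 3.
  i=4: a_4=3, p_4 = 3*62 + 41 = 227, q_4 = 3*3 + 2 = 11.
  i=5: a_5=2, p_5 = 2*227 + 62 = 516, q_5 = 2*11 + 3 = 25.
  i=6: a_6=6, p_6 = 6*516 + 227 = 3323, q_6 = 6*25 + 11 = 161.
  i=7: a_7=2, p_7 = 2*3323 + 516 = 7162, q_7 = 2*161 + 25 = 347.
  i=8: a_8=3, p_8 = 3*7162 + 3323 = 24809, q_8 = 3*347 + 161 = 1202.
  i=9: a_9=1, p_9 = 1*24809 + 7162 = 31971, q_9 = 1*1202 + 347 = 1549.
  i=10: a_10=1, p_10 = 1*31971 + 24809 = 56780, q_10 = 1*1549 + 1202 = 2751.
  i=11: a_11=1, p_11 = 1*56780 + 31971 = 88751, q_11 = 1*2751 + 1549 = 4300.
Check: 88751^2 - 426*4300^2 = 7876740001 - 7876740000 = 1, so (x, y) = (88751, 4300) solves the equation, and by the theorem it is the least positive solution.

(x, y) = (88751, 4300)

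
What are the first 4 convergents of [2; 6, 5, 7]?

2/1, 13/6, 67/31, 482/223

Using the convergent recurrence p_i = a_i*p_{i-1} + p_{i-2}, q_i = a_i*q_{i-1} + q_{i-2} with p_{-2}=0, p_{-1}=1, q_{-2}=1, q_{-1}=0:
  i=0: a_0=2, p_0 = 2*1 + 0 = 2, q_0 = 2*0 + 1 = 1.
  i=1: a_1=6, p_1 = 6*2 + 1 = 13, q_1 = 6*1 + 0 = 6.
  i=2: a_2=5, p_2 = 5*13 + 2 = 67, q_2 = 5*6 + 1 = 31.
  i=3: a_3=7, p_3 = 7*67 + 13 = 482, q_3 = 7*31 + 6 = 223.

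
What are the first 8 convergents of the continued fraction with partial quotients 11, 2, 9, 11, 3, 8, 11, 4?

11/1, 23/2, 218/19, 2421/211, 7481/652, 62269/5427, 692440/60349, 2832029/246823

Using the convergent recurrence p_i = a_i*p_{i-1} + p_{i-2}, q_i = a_i*q_{i-1} + q_{i-2} with p_{-2}=0, p_{-1}=1, q_{-2}=1, q_{-1}=0:
  i=0: a_0=11, p_0 = 11*1 + 0 = 11, q_0 = 11*0 + 1 = 1.
  i=1: a_1=2, p_1 = 2*11 + 1 = 23, q_1 = 2*1 + 0 = 2.
  i=2: a_2=9, p_2 = 9*23 + 11 = 218, q_2 = 9*2 + 1 = 19.
  i=3: a_3=11, p_3 = 11*218 + 23 = 2421, q_3 = 11*19 + 2 = 211.
  i=4: a_4=3, p_4 = 3*2421 + 218 = 7481, q_4 = 3*211 + 19 = 652.
  i=5: a_5=8, p_5 = 8*7481 + 2421 = 62269, q_5 = 8*652 + 211 = 5427.
  i=6: a_6=11, p_6 = 11*62269 + 7481 = 692440, q_6 = 11*5427 + 652 = 60349.
  i=7: a_7=4, p_7 = 4*692440 + 62269 = 2832029, q_7 = 4*60349 + 5427 = 246823.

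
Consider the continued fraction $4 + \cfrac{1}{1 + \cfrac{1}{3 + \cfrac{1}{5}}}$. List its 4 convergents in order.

Using the convergent recurrence p_i = a_i*p_{i-1} + p_{i-2}, q_i = a_i*q_{i-1} + q_{i-2} with p_{-2}=0, p_{-1}=1, q_{-2}=1, q_{-1}=0:
  i=0: a_0=4, p_0 = 4*1 + 0 = 4, q_0 = 4*0 + 1 = 1.
  i=1: a_1=1, p_1 = 1*4 + 1 = 5, q_1 = 1*1 + 0 = 1.
  i=2: a_2=3, p_2 = 3*5 + 4 = 19, q_2 = 3*1 + 1 = 4.
  i=3: a_3=5, p_3 = 5*19 + 5 = 100, q_3 = 5*4 + 1 = 21.

4/1, 5/1, 19/4, 100/21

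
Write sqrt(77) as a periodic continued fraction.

[8; (1, 3, 2, 3, 1, 16)]

Write x_i = (sqrt(77) + m_i)/d_i with (m_0, d_0) = (0, 1). a_0 = floor(sqrt(77)) = 8, since 8^2 = 64 <= 77 < 81 = 9^2.
Iterate m_{i+1} = d_i*a_i - m_i, d_{i+1} = (77 - m_{i+1}^2)/d_i, a_{i+1} = floor((a_0 + m_{i+1})/d_{i+1}):
  m_1 = 1*8 - 0 = 8, d_1 = (77 - 8^2)/1 = 13/1 = 13, a_1 = floor((8 + 8)/13) = 1.
  m_2 = 13*1 - 8 = 5, d_2 = (77 - 5^2)/13 = 52/13 = 4, a_2 = floor((8 + 5)/4) = 3.
  m_3 = 4*3 - 5 = 7, d_3 = (77 - 7^2)/4 = 28/4 = 7, a_3 = floor((8 + 7)/7) = 2.
  m_4 = 7*2 - 7 = 7, d_4 = (77 - 7^2)/7 = 28/7 = 4, a_4 = floor((8 + 7)/4) = 3.
  m_5 = 4*3 - 7 = 5, d_5 = (77 - 5^2)/4 = 52/4 = 13, a_5 = floor((8 + 5)/13) = 1.
  m_6 = 13*1 - 5 = 8, d_6 = (77 - 8^2)/13 = 13/13 = 1, a_6 = floor((8 + 8)/1) = 16.
  m_7 = 1*16 - 8 = 8, d_7 = (77 - 8^2)/1 = 13/1 = 13: (m_7, d_7) = (m_1, d_1) = (8, 13), so from here the quotients repeat a_1, ..., a_6; the period length is 6.
Hence the expansion of sqrt(77) is a_0 = 8 followed by the repeating block 1, 3, 2, 3, 1, 16 (period 6).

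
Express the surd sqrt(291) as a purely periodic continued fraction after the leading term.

[17; (17, 34)]

Write x_i = (sqrt(291) + m_i)/d_i with (m_0, d_0) = (0, 1). a_0 = floor(sqrt(291)) = 17, since 17^2 = 289 <= 291 < 324 = 18^2.
Iterate m_{i+1} = d_i*a_i - m_i, d_{i+1} = (291 - m_{i+1}^2)/d_i, a_{i+1} = floor((a_0 + m_{i+1})/d_{i+1}):
  m_1 = 1*17 - 0 = 17, d_1 = (291 - 17^2)/1 = 2/1 = 2, a_1 = floor((17 + 17)/2) = 17.
  m_2 = 2*17 - 17 = 17, d_2 = (291 - 17^2)/2 = 2/2 = 1, a_2 = floor((17 + 17)/1) = 34.
  m_3 = 1*34 - 17 = 17, d_3 = (291 - 17^2)/1 = 2/1 = 2: (m_3, d_3) = (m_1, d_1) = (17, 2), so from here the quotients repeat a_1, a_2; the period length is 2.
Hence the expansion of sqrt(291) is a_0 = 17 followed by the repeating block 17, 34 (period 2).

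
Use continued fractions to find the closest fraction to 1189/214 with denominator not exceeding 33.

Expand x = 1189/214 as a continued fraction with the Euclidean algorithm:
  1189 = 5*214 + 119, so a_0 = 5.
  214 = 1*119 + 95, so a_1 = 1.
  119 = 1*95 + 24, so a_2 = 1.
  95 = 3*24 + 23, so a_3 = 3.
  24 = 1*23 + 1, so a_4 = 1.
  23 = 23*1 + 0, so a_5 = 23.
so x = [5; 1, 1, 3, 1, 23].
Convergents (p_i = a_i*p_{i-1} + p_{i-2}, q_i = a_i*q_{i-1} + q_{i-2} with p_{-2}=0, p_{-1}=1, q_{-2}=1, q_{-1}=0), until the denominator exceeds 33:
  i=0: a_0=5, p_0 = 5*1 + 0 = 5, q_0 = 5*0 + 1 = 1.
  i=1: a_1=1, p_1 = 1*5 + 1 = 6, q_1 = 1*1 + 0 = 1.
  i=2: a_2=1, p_2 = 1*6 + 5 = 11, q_2 = 1*1 + 1 = 2.
  i=3: a_3=3, p_3 = 3*11 + 6 = 39, q_3 = 3*2 + 1 = 7.
  i=4: a_4=1, p_4 = 1*39 + 11 = 50, q_4 = 1*7 + 2 = 9.
  i=5: a_5=23, p_5 = 23*50 + 39 = 1189, q_5 = 23*9 + 7 = 214.
q_5 = 214 > 33, so the last convergent with denominator <= 33 is p_4/q_4 = 50/9.
The closest fraction with denominator <= 33 is either p_4/q_4 or the intermediate fraction (k*p_4 + p_3)/(k*q_4 + q_3) with the largest k >= 1 whose denominator stays <= 33; these approach x as k grows, and every other convergent or intermediate fraction in range is farther away.
Largest k: floor((33 - q_3)/q_4) = floor((33 - 7)/9) = 2.
That gives (2*50 + 39)/(2*9 + 7) = 139/25.
Compare the errors: |x - 50/9| = |1189*9 - 50*214|/(214*9) = 1/1926, and |x - 139/25| = |1189*25 - 139*214|/(214*25) = 21/5350.
Cross-multiplying, 1*5350 = 5350 < 40446 = 21*1926, so 1/1926 is smaller: the convergent 50/9 is closer to x than 139/25.

50/9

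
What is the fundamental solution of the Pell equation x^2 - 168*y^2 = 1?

(x, y) = (13, 1)

First expand sqrt(168) as a continued fraction. With x_i = (sqrt(168) + m_i)/d_i and (m_0, d_0) = (0, 1): a_0 = floor(sqrt(168)) = 12, since 12^2 = 144 <= 168 < 169 = 13^2.
Iterate m_{i+1} = d_i*a_i - m_i, d_{i+1} = (168 - m_{i+1}^2)/d_i, a_{i+1} = floor((a_0 + m_{i+1})/d_{i+1}):
  m_1 = 1*12 - 0 = 12, d_1 = (168 - 12^2)/1 = 24/1 = 24, a_1 = floor((12 + 12)/24) = 1.
  m_2 = 24*1 - 12 = 12, d_2 = (168 - 12^2)/24 = 24/24 = 1, a_2 = floor((12 + 12)/1) = 24.
  m_3 = 1*24 - 12 = 12, d_3 = (168 - 12^2)/1 = 24/1 = 24: (m_3, d_3) = (m_1, d_1) = (12, 24), so from here the quotients repeat a_1, a_2; the period length is 2.
So sqrt(168) = [12; (1, 24)] with period length k = 2.
k is even, so the fundamental solution of x^2 - 168y^2 = 1 is (p_{k-1}, q_{k-1}) = (p_1, q_1); compute convergents through index 1.
Convergents (p_i = a_i*p_{i-1} + p_{i-2}, q_i = a_i*q_{i-1} + q_{i-2} with p_{-2}=0, p_{-1}=1, q_{-2}=1, q_{-1}=0):
  i=0: a_0=12, p_0 = 12*1 + 0 = 12, q_0 = 12*0 + 1 = 1.
  i=1: a_1=1, p_1 = 1*12 + 1 = 13, q_1 = 1*1 + 0 = 1.
Check: 13^2 - 168*1^2 = 169 - 168 = 1, so (x, y) = (13, 1) solves the equation, and by the theorem it is the least positive solution.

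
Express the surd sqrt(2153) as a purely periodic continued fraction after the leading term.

Write x_i = (sqrt(2153) + m_i)/d_i with (m_0, d_0) = (0, 1). a_0 = floor(sqrt(2153)) = 46, since 46^2 = 2116 <= 2153 < 2209 = 47^2.
Iterate m_{i+1} = d_i*a_i - m_i, d_{i+1} = (2153 - m_{i+1}^2)/d_i, a_{i+1} = floor((a_0 + m_{i+1})/d_{i+1}):
  m_1 = 1*46 - 0 = 46, d_1 = (2153 - 46^2)/1 = 37/1 = 37, a_1 = floor((46 + 46)/37) = 2.
  m_2 = 37*2 - 46 = 28, d_2 = (2153 - 28^2)/37 = 1369/37 = 37, a_2 = floor((46 + 28)/37) = 2.
  m_3 = 37*2 - 28 = 46, d_3 = (2153 - 46^2)/37 = 37/37 = 1, a_3 = floor((46 + 46)/1) = 92.
  m_4 = 1*92 - 46 = 46, d_4 = (2153 - 46^2)/1 = 37/1 = 37: (m_4, d_4) = (m_1, d_1) = (46, 37), so from here the quotients repeat a_1, ..., a_3; the period length is 3.
Hence the expansion of sqrt(2153) is a_0 = 46 followed by the repeating block 2, 2, 92 (period 3).

[46; (2, 2, 92)]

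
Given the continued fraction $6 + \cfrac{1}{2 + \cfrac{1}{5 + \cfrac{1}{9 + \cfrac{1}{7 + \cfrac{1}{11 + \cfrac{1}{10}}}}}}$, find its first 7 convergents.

6/1, 13/2, 71/11, 652/101, 4635/718, 51637/7999, 521005/80708

Using the convergent recurrence p_i = a_i*p_{i-1} + p_{i-2}, q_i = a_i*q_{i-1} + q_{i-2} with p_{-2}=0, p_{-1}=1, q_{-2}=1, q_{-1}=0:
  i=0: a_0=6, p_0 = 6*1 + 0 = 6, q_0 = 6*0 + 1 = 1.
  i=1: a_1=2, p_1 = 2*6 + 1 = 13, q_1 = 2*1 + 0 = 2.
  i=2: a_2=5, p_2 = 5*13 + 6 = 71, q_2 = 5*2 + 1 = 11.
  i=3: a_3=9, p_3 = 9*71 + 13 = 652, q_3 = 9*11 + 2 = 101.
  i=4: a_4=7, p_4 = 7*652 + 71 = 4635, q_4 = 7*101 + 11 = 718.
  i=5: a_5=11, p_5 = 11*4635 + 652 = 51637, q_5 = 11*718 + 101 = 7999.
  i=6: a_6=10, p_6 = 10*51637 + 4635 = 521005, q_6 = 10*7999 + 718 = 80708.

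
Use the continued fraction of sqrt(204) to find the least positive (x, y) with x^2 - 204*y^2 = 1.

(x, y) = (4999, 350)

First expand sqrt(204) as a continued fraction. With x_i = (sqrt(204) + m_i)/d_i and (m_0, d_0) = (0, 1): a_0 = floor(sqrt(204)) = 14, since 14^2 = 196 <= 204 < 225 = 15^2.
Iterate m_{i+1} = d_i*a_i - m_i, d_{i+1} = (204 - m_{i+1}^2)/d_i, a_{i+1} = floor((a_0 + m_{i+1})/d_{i+1}):
  m_1 = 1*14 - 0 = 14, d_1 = (204 - 14^2)/1 = 8/1 = 8, a_1 = floor((14 + 14)/8) = 3.
  m_2 = 8*3 - 14 = 10, d_2 = (204 - 10^2)/8 = 104/8 = 13, a_2 = floor((14 + 10)/13) = 1.
  m_3 = 13*1 - 10 = 3, d_3 = (204 - 3^2)/13 = 195/13 = 15, a_3 = floor((14 + 3)/15) = 1.
  m_4 = 15*1 - 3 = 12, d_4 = (204 - 12^2)/15 = 60/15 = 4, a_4 = floor((14 + 12)/4) = 6.
  m_5 = 4*6 - 12 = 12, d_5 = (204 - 12^2)/4 = 60/4 = 15, a_5 = floor((14 + 12)/15) = 1.
  m_6 = 15*1 - 12 = 3, d_6 = (204 - 3^2)/15 = 195/15 = 13, a_6 = floor((14 + 3)/13) = 1.
  m_7 = 13*1 - 3 = 10, d_7 = (204 - 10^2)/13 = 104/13 = 8, a_7 = floor((14 + 10)/8) = 3.
  m_8 = 8*3 - 10 = 14, d_8 = (204 - 14^2)/8 = 8/8 = 1, a_8 = floor((14 + 14)/1) = 28.
  m_9 = 1*28 - 14 = 14, d_9 = (204 - 14^2)/1 = 8/1 = 8: (m_9, d_9) = (m_1, d_1) = (14, 8), so from here the quotients repeat a_1, ..., a_8; the period length is 8.
So sqrt(204) = [14; (3, 1, 1, 6, 1, 1, 3, 28)] with period length k = 8.
k is even, so the fundamental solution of x^2 - 204y^2 = 1 is (p_{k-1}, q_{k-1}) = (p_7, q_7); compute convergents through index 7.
Convergents (p_i = a_i*p_{i-1} + p_{i-2}, q_i = a_i*q_{i-1} + q_{i-2} with p_{-2}=0, p_{-1}=1, q_{-2}=1, q_{-1}=0):
  i=0: a_0=14, p_0 = 14*1 + 0 = 14, q_0 = 14*0 + 1 = 1.
  i=1: a_1=3, p_1 = 3*14 + 1 = 43, q_1 = 3*1 + 0 = 3.
  i=2: a_2=1, p_2 = 1*43 + 14 = 57, q_2 = 1*3 + 1 = 4.
  i=3: a_3=1, p_3 = 1*57 + 43 = 100, q_3 = 1*4 + 3 = 7.
  i=4: a_4=6, p_4 = 6*100 + 57 = 657, q_4 = 6*7 + 4 = 46.
  i=5: a_5=1, p_5 = 1*657 + 100 = 757, q_5 = 1*46 + 7 = 53.
  i=6: a_6=1, p_6 = 1*757 + 657 = 1414, q_6 = 1*53 + 46 = 99.
  i=7: a_7=3, p_7 = 3*1414 + 757 = 4999, q_7 = 3*99 + 53 = 350.
Check: 4999^2 - 204*350^2 = 24990001 - 24990000 = 1, so (x, y) = (4999, 350) solves the equation, and by the theorem it is the least positive solution.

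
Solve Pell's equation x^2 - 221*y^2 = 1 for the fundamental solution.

First expand sqrt(221) as a continued fraction. With x_i = (sqrt(221) + m_i)/d_i and (m_0, d_0) = (0, 1): a_0 = floor(sqrt(221)) = 14, since 14^2 = 196 <= 221 < 225 = 15^2.
Iterate m_{i+1} = d_i*a_i - m_i, d_{i+1} = (221 - m_{i+1}^2)/d_i, a_{i+1} = floor((a_0 + m_{i+1})/d_{i+1}):
  m_1 = 1*14 - 0 = 14, d_1 = (221 - 14^2)/1 = 25/1 = 25, a_1 = floor((14 + 14)/25) = 1.
  m_2 = 25*1 - 14 = 11, d_2 = (221 - 11^2)/25 = 100/25 = 4, a_2 = floor((14 + 11)/4) = 6.
  m_3 = 4*6 - 11 = 13, d_3 = (221 - 13^2)/4 = 52/4 = 13, a_3 = floor((14 + 13)/13) = 2.
  m_4 = 13*2 - 13 = 13, d_4 = (221 - 13^2)/13 = 52/13 = 4, a_4 = floor((14 + 13)/4) = 6.
  m_5 = 4*6 - 13 = 11, d_5 = (221 - 11^2)/4 = 100/4 = 25, a_5 = floor((14 + 11)/25) = 1.
  m_6 = 25*1 - 11 = 14, d_6 = (221 - 14^2)/25 = 25/25 = 1, a_6 = floor((14 + 14)/1) = 28.
  m_7 = 1*28 - 14 = 14, d_7 = (221 - 14^2)/1 = 25/1 = 25: (m_7, d_7) = (m_1, d_1) = (14, 25), so from here the quotients repeat a_1, ..., a_6; the period length is 6.
So sqrt(221) = [14; (1, 6, 2, 6, 1, 28)] with period length k = 6.
k is even, so the fundamental solution of x^2 - 221y^2 = 1 is (p_{k-1}, q_{k-1}) = (p_5, q_5); compute convergents through index 5.
Convergents (p_i = a_i*p_{i-1} + p_{i-2}, q_i = a_i*q_{i-1} + q_{i-2} with p_{-2}=0, p_{-1}=1, q_{-2}=1, q_{-1}=0):
  i=0: a_0=14, p_0 = 14*1 + 0 = 14, q_0 = 14*0 + 1 = 1.
  i=1: a_1=1, p_1 = 1*14 + 1 = 15, q_1 = 1*1 + 0 = 1.
  i=2: a_2=6, p_2 = 6*15 + 14 = 104, q_2 = 6*1 + 1 = 7.
  i=3: a_3=2, p_3 = 2*104 + 15 = 223, q_3 = 2*7 + 1 = 15.
  i=4: a_4=6, p_4 = 6*223 + 104 = 1442, q_4 = 6*15 + 7 = 97.
  i=5: a_5=1, p_5 = 1*1442 + 223 = 1665, q_5 = 1*97 + 15 = 112.
Check: 1665^2 - 221*112^2 = 2772225 - 2772224 = 1, so (x, y) = (1665, 112) solves the equation, and by the theorem it is the least positive solution.

(x, y) = (1665, 112)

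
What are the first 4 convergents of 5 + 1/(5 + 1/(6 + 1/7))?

Using the convergent recurrence p_i = a_i*p_{i-1} + p_{i-2}, q_i = a_i*q_{i-1} + q_{i-2} with p_{-2}=0, p_{-1}=1, q_{-2}=1, q_{-1}=0:
  i=0: a_0=5, p_0 = 5*1 + 0 = 5, q_0 = 5*0 + 1 = 1.
  i=1: a_1=5, p_1 = 5*5 + 1 = 26, q_1 = 5*1 + 0 = 5.
  i=2: a_2=6, p_2 = 6*26 + 5 = 161, q_2 = 6*5 + 1 = 31.
  i=3: a_3=7, p_3 = 7*161 + 26 = 1153, q_3 = 7*31 + 5 = 222.

5/1, 26/5, 161/31, 1153/222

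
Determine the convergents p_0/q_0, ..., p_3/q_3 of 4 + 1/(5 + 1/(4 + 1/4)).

4/1, 21/5, 88/21, 373/89

Using the convergent recurrence p_i = a_i*p_{i-1} + p_{i-2}, q_i = a_i*q_{i-1} + q_{i-2} with p_{-2}=0, p_{-1}=1, q_{-2}=1, q_{-1}=0:
  i=0: a_0=4, p_0 = 4*1 + 0 = 4, q_0 = 4*0 + 1 = 1.
  i=1: a_1=5, p_1 = 5*4 + 1 = 21, q_1 = 5*1 + 0 = 5.
  i=2: a_2=4, p_2 = 4*21 + 4 = 88, q_2 = 4*5 + 1 = 21.
  i=3: a_3=4, p_3 = 4*88 + 21 = 373, q_3 = 4*21 + 5 = 89.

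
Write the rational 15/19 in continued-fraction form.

Run the Euclidean algorithm on 15 and 19; the successive quotients are the partial quotients a_0, a_1, ... (each step inverts the fractional part left over by the previous one):
  15 = 0*19 + 15, so a_0 = 0.
  19 = 1*15 + 4, so a_1 = 1.
  15 = 3*4 + 3, so a_2 = 3.
  4 = 1*3 + 1, so a_3 = 1.
  3 = 3*1 + 0, so a_4 = 3.
The remainder reaches 0 after 5 divisions, so the expansion has 5 partial quotients, read off in order.

[0; 1, 3, 1, 3]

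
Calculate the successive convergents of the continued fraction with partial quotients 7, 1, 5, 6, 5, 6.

Using the convergent recurrence p_i = a_i*p_{i-1} + p_{i-2}, q_i = a_i*q_{i-1} + q_{i-2} with p_{-2}=0, p_{-1}=1, q_{-2}=1, q_{-1}=0:
  i=0: a_0=7, p_0 = 7*1 + 0 = 7, q_0 = 7*0 + 1 = 1.
  i=1: a_1=1, p_1 = 1*7 + 1 = 8, q_1 = 1*1 + 0 = 1.
  i=2: a_2=5, p_2 = 5*8 + 7 = 47, q_2 = 5*1 + 1 = 6.
  i=3: a_3=6, p_3 = 6*47 + 8 = 290, q_3 = 6*6 + 1 = 37.
  i=4: a_4=5, p_4 = 5*290 + 47 = 1497, q_4 = 5*37 + 6 = 191.
  i=5: a_5=6, p_5 = 6*1497 + 290 = 9272, q_5 = 6*191 + 37 = 1183.

7/1, 8/1, 47/6, 290/37, 1497/191, 9272/1183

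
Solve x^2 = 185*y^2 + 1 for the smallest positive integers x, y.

First expand sqrt(185) as a continued fraction. With x_i = (sqrt(185) + m_i)/d_i and (m_0, d_0) = (0, 1): a_0 = floor(sqrt(185)) = 13, since 13^2 = 169 <= 185 < 196 = 14^2.
Iterate m_{i+1} = d_i*a_i - m_i, d_{i+1} = (185 - m_{i+1}^2)/d_i, a_{i+1} = floor((a_0 + m_{i+1})/d_{i+1}):
  m_1 = 1*13 - 0 = 13, d_1 = (185 - 13^2)/1 = 16/1 = 16, a_1 = floor((13 + 13)/16) = 1.
  m_2 = 16*1 - 13 = 3, d_2 = (185 - 3^2)/16 = 176/16 = 11, a_2 = floor((13 + 3)/11) = 1.
  m_3 = 11*1 - 3 = 8, d_3 = (185 - 8^2)/11 = 121/11 = 11, a_3 = floor((13 + 8)/11) = 1.
  m_4 = 11*1 - 8 = 3, d_4 = (185 - 3^2)/11 = 176/11 = 16, a_4 = floor((13 + 3)/16) = 1.
  m_5 = 16*1 - 3 = 13, d_5 = (185 - 13^2)/16 = 16/16 = 1, a_5 = floor((13 + 13)/1) = 26.
  m_6 = 1*26 - 13 = 13, d_6 = (185 - 13^2)/1 = 16/1 = 16: (m_6, d_6) = (m_1, d_1) = (13, 16), so from here the quotients repeat a_1, ..., a_5; the period length is 5.
So sqrt(185) = [13; (1, 1, 1, 1, 26)] with period length k = 5.
k is odd, so (p_{k-1}, q_{k-1}) only solves x^2 - 185y^2 = -1 and the fundamental solution of x^2 - 185y^2 = 1 is (p_{2k-1}, q_{2k-1}) = (p_9, q_9); compute convergents through index 9, running through the period twice.
Convergents (p_i = a_i*p_{i-1} + p_{i-2}, q_i = a_i*q_{i-1} + q_{i-2} with p_{-2}=0, p_{-1}=1, q_{-2}=1, q_{-1}=0):
  i=0: a_0=13, p_0 = 13*1 + 0 = 13, q_0 = 13*0 + 1 = 1.
  i=1: a_1=1, p_1 = 1*13 + 1 = 14, q_1 = 1*1 + 0 = 1.
  i=2: a_2=1, p_2 = 1*14 + 13 = 27, q_2 = 1*1 + 1 = 2.
  i=3: a_3=1, p_3 = 1*27 + 14 = 41, q_3 = 1*2 + 1 = 3.
  i=4: a_4=1, p_4 = 1*41 + 27 = 68, q_4 = 1*3 + 2 = 5.
  i=5: a_5=26, p_5 = 26*68 + 41 = 1809, q_5 = 26*5 + 3 = 133.
  i=6: a_6=1, p_6 = 1*1809 + 68 = 1877, q_6 = 1*133 + 5 = 138.
  i=7: a_7=1, p_7 = 1*1877 + 1809 = 3686, q_7 = 1*138 + 133 = 271.
  i=8: a_8=1, p_8 = 1*3686 + 1877 = 5563, q_8 = 1*271 + 138 = 409.
  i=9: a_9=1, p_9 = 1*5563 + 3686 = 9249, q_9 = 1*409 + 271 = 680.
Indeed p_4^2 - 185*q_4^2 = 4624 - 4625 = -1, not +1.
Check: 9249^2 - 185*680^2 = 85544001 - 85544000 = 1, so (x, y) = (9249, 680) solves the equation, and by the theorem it is the least positive solution.

(x, y) = (9249, 680)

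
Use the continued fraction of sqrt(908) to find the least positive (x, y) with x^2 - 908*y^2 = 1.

(x, y) = (102151, 3390)

First expand sqrt(908) as a continued fraction. With x_i = (sqrt(908) + m_i)/d_i and (m_0, d_0) = (0, 1): a_0 = floor(sqrt(908)) = 30, since 30^2 = 900 <= 908 < 961 = 31^2.
Iterate m_{i+1} = d_i*a_i - m_i, d_{i+1} = (908 - m_{i+1}^2)/d_i, a_{i+1} = floor((a_0 + m_{i+1})/d_{i+1}):
  m_1 = 1*30 - 0 = 30, d_1 = (908 - 30^2)/1 = 8/1 = 8, a_1 = floor((30 + 30)/8) = 7.
  m_2 = 8*7 - 30 = 26, d_2 = (908 - 26^2)/8 = 232/8 = 29, a_2 = floor((30 + 26)/29) = 1.
  m_3 = 29*1 - 26 = 3, d_3 = (908 - 3^2)/29 = 899/29 = 31, a_3 = floor((30 + 3)/31) = 1.
  m_4 = 31*1 - 3 = 28, d_4 = (908 - 28^2)/31 = 124/31 = 4, a_4 = floor((30 + 28)/4) = 14.
  m_5 = 4*14 - 28 = 28, d_5 = (908 - 28^2)/4 = 124/4 = 31, a_5 = floor((30 + 28)/31) = 1.
  m_6 = 31*1 - 28 = 3, d_6 = (908 - 3^2)/31 = 899/31 = 29, a_6 = floor((30 + 3)/29) = 1.
  m_7 = 29*1 - 3 = 26, d_7 = (908 - 26^2)/29 = 232/29 = 8, a_7 = floor((30 + 26)/8) = 7.
  m_8 = 8*7 - 26 = 30, d_8 = (908 - 30^2)/8 = 8/8 = 1, a_8 = floor((30 + 30)/1) = 60.
  m_9 = 1*60 - 30 = 30, d_9 = (908 - 30^2)/1 = 8/1 = 8: (m_9, d_9) = (m_1, d_1) = (30, 8), so from here the quotients repeat a_1, ..., a_8; the period length is 8.
So sqrt(908) = [30; (7, 1, 1, 14, 1, 1, 7, 60)] with period length k = 8.
k is even, so the fundamental solution of x^2 - 908y^2 = 1 is (p_{k-1}, q_{k-1}) = (p_7, q_7); compute convergents through index 7.
Convergents (p_i = a_i*p_{i-1} + p_{i-2}, q_i = a_i*q_{i-1} + q_{i-2} with p_{-2}=0, p_{-1}=1, q_{-2}=1, q_{-1}=0):
  i=0: a_0=30, p_0 = 30*1 + 0 = 30, q_0 = 30*0 + 1 = 1.
  i=1: a_1=7, p_1 = 7*30 + 1 = 211, q_1 = 7*1 + 0 = 7.
  i=2: a_2=1, p_2 = 1*211 + 30 = 241, q_2 = 1*7 + 1 = 8.
  i=3: a_3=1, p_3 = 1*241 + 211 = 452, q_3 = 1*8 + 7 = 15.
  i=4: a_4=14, p_4 = 14*452 + 241 = 6569, q_4 = 14*15 + 8 = 218.
  i=5: a_5=1, p_5 = 1*6569 + 452 = 7021, q_5 = 1*218 + 15 = 233.
  i=6: a_6=1, p_6 = 1*7021 + 6569 = 13590, q_6 = 1*233 + 218 = 451.
  i=7: a_7=7, p_7 = 7*13590 + 7021 = 102151, q_7 = 7*451 + 233 = 3390.
Check: 102151^2 - 908*3390^2 = 10434826801 - 10434826800 = 1, so (x, y) = (102151, 3390) solves the equation, and by the theorem it is the least positive solution.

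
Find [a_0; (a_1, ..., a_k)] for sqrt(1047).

Write x_i = (sqrt(1047) + m_i)/d_i with (m_0, d_0) = (0, 1). a_0 = floor(sqrt(1047)) = 32, since 32^2 = 1024 <= 1047 < 1089 = 33^2.
Iterate m_{i+1} = d_i*a_i - m_i, d_{i+1} = (1047 - m_{i+1}^2)/d_i, a_{i+1} = floor((a_0 + m_{i+1})/d_{i+1}):
  m_1 = 1*32 - 0 = 32, d_1 = (1047 - 32^2)/1 = 23/1 = 23, a_1 = floor((32 + 32)/23) = 2.
  m_2 = 23*2 - 32 = 14, d_2 = (1047 - 14^2)/23 = 851/23 = 37, a_2 = floor((32 + 14)/37) = 1.
  m_3 = 37*1 - 14 = 23, d_3 = (1047 - 23^2)/37 = 518/37 = 14, a_3 = floor((32 + 23)/14) = 3.
  m_4 = 14*3 - 23 = 19, d_4 = (1047 - 19^2)/14 = 686/14 = 49, a_4 = floor((32 + 19)/49) = 1.
  m_5 = 49*1 - 19 = 30, d_5 = (1047 - 30^2)/49 = 147/49 = 3, a_5 = floor((32 + 30)/3) = 20.
  m_6 = 3*20 - 30 = 30, d_6 = (1047 - 30^2)/3 = 147/3 = 49, a_6 = floor((32 + 30)/49) = 1.
  m_7 = 49*1 - 30 = 19, d_7 = (1047 - 19^2)/49 = 686/49 = 14, a_7 = floor((32 + 19)/14) = 3.
  m_8 = 14*3 - 19 = 23, d_8 = (1047 - 23^2)/14 = 518/14 = 37, a_8 = floor((32 + 23)/37) = 1.
  m_9 = 37*1 - 23 = 14, d_9 = (1047 - 14^2)/37 = 851/37 = 23, a_9 = floor((32 + 14)/23) = 2.
  m_10 = 23*2 - 14 = 32, d_10 = (1047 - 32^2)/23 = 23/23 = 1, a_10 = floor((32 + 32)/1) = 64.
  m_11 = 1*64 - 32 = 32, d_11 = (1047 - 32^2)/1 = 23/1 = 23: (m_11, d_11) = (m_1, d_1) = (32, 23), so from here the quotients repeat a_1, ..., a_10; the period length is 10.
Hence the expansion of sqrt(1047) is a_0 = 32 followed by the repeating block 2, 1, 3, 1, 20, 1, 3, 1, 2, 64 (period 10).

[32; (2, 1, 3, 1, 20, 1, 3, 1, 2, 64)]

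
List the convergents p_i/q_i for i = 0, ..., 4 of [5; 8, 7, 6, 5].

5/1, 41/8, 292/57, 1793/350, 9257/1807

Using the convergent recurrence p_i = a_i*p_{i-1} + p_{i-2}, q_i = a_i*q_{i-1} + q_{i-2} with p_{-2}=0, p_{-1}=1, q_{-2}=1, q_{-1}=0:
  i=0: a_0=5, p_0 = 5*1 + 0 = 5, q_0 = 5*0 + 1 = 1.
  i=1: a_1=8, p_1 = 8*5 + 1 = 41, q_1 = 8*1 + 0 = 8.
  i=2: a_2=7, p_2 = 7*41 + 5 = 292, q_2 = 7*8 + 1 = 57.
  i=3: a_3=6, p_3 = 6*292 + 41 = 1793, q_3 = 6*57 + 8 = 350.
  i=4: a_4=5, p_4 = 5*1793 + 292 = 9257, q_4 = 5*350 + 57 = 1807.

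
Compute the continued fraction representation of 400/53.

Run the Euclidean algorithm on 400 and 53; the successive quotients are the partial quotients a_0, a_1, ... (each step inverts the fractional part left over by the previous one):
  400 = 7*53 + 29, so a_0 = 7.
  53 = 1*29 + 24, so a_1 = 1.
  29 = 1*24 + 5, so a_2 = 1.
  24 = 4*5 + 4, so a_3 = 4.
  5 = 1*4 + 1, so a_4 = 1.
  4 = 4*1 + 0, so a_5 = 4.
The remainder reaches 0 after 6 divisions, so the expansion has 6 partial quotients, read off in order.

[7; 1, 1, 4, 1, 4]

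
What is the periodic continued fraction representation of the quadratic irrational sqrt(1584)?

[39; (1, 3, 1, 78)]

Write x_i = (sqrt(1584) + m_i)/d_i with (m_0, d_0) = (0, 1). a_0 = floor(sqrt(1584)) = 39, since 39^2 = 1521 <= 1584 < 1600 = 40^2.
Iterate m_{i+1} = d_i*a_i - m_i, d_{i+1} = (1584 - m_{i+1}^2)/d_i, a_{i+1} = floor((a_0 + m_{i+1})/d_{i+1}):
  m_1 = 1*39 - 0 = 39, d_1 = (1584 - 39^2)/1 = 63/1 = 63, a_1 = floor((39 + 39)/63) = 1.
  m_2 = 63*1 - 39 = 24, d_2 = (1584 - 24^2)/63 = 1008/63 = 16, a_2 = floor((39 + 24)/16) = 3.
  m_3 = 16*3 - 24 = 24, d_3 = (1584 - 24^2)/16 = 1008/16 = 63, a_3 = floor((39 + 24)/63) = 1.
  m_4 = 63*1 - 24 = 39, d_4 = (1584 - 39^2)/63 = 63/63 = 1, a_4 = floor((39 + 39)/1) = 78.
  m_5 = 1*78 - 39 = 39, d_5 = (1584 - 39^2)/1 = 63/1 = 63: (m_5, d_5) = (m_1, d_1) = (39, 63), so from here the quotients repeat a_1, ..., a_4; the period length is 4.
Hence the expansion of sqrt(1584) is a_0 = 39 followed by the repeating block 1, 3, 1, 78 (period 4).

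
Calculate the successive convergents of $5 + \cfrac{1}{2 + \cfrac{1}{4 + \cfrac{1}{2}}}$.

5/1, 11/2, 49/9, 109/20

Using the convergent recurrence p_i = a_i*p_{i-1} + p_{i-2}, q_i = a_i*q_{i-1} + q_{i-2} with p_{-2}=0, p_{-1}=1, q_{-2}=1, q_{-1}=0:
  i=0: a_0=5, p_0 = 5*1 + 0 = 5, q_0 = 5*0 + 1 = 1.
  i=1: a_1=2, p_1 = 2*5 + 1 = 11, q_1 = 2*1 + 0 = 2.
  i=2: a_2=4, p_2 = 4*11 + 5 = 49, q_2 = 4*2 + 1 = 9.
  i=3: a_3=2, p_3 = 2*49 + 11 = 109, q_3 = 2*9 + 2 = 20.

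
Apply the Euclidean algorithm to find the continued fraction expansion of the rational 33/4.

[8; 4]

Run the Euclidean algorithm on 33 and 4; the successive quotients are the partial quotients a_0, a_1, ... (each step inverts the fractional part left over by the previous one):
  33 = 8*4 + 1, so a_0 = 8.
  4 = 4*1 + 0, so a_1 = 4.
The remainder reaches 0 after 2 divisions, so the expansion has 2 partial quotients, read off in order.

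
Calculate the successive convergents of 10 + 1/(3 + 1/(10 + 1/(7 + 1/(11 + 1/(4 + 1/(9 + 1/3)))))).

Using the convergent recurrence p_i = a_i*p_{i-1} + p_{i-2}, q_i = a_i*q_{i-1} + q_{i-2} with p_{-2}=0, p_{-1}=1, q_{-2}=1, q_{-1}=0:
  i=0: a_0=10, p_0 = 10*1 + 0 = 10, q_0 = 10*0 + 1 = 1.
  i=1: a_1=3, p_1 = 3*10 + 1 = 31, q_1 = 3*1 + 0 = 3.
  i=2: a_2=10, p_2 = 10*31 + 10 = 320, q_2 = 10*3 + 1 = 31.
  i=3: a_3=7, p_3 = 7*320 + 31 = 2271, q_3 = 7*31 + 3 = 220.
  i=4: a_4=11, p_4 = 11*2271 + 320 = 25301, q_4 = 11*220 + 31 = 2451.
  i=5: a_5=4, p_5 = 4*25301 + 2271 = 103475, q_5 = 4*2451 + 220 = 10024.
  i=6: a_6=9, p_6 = 9*103475 + 25301 = 956576, q_6 = 9*10024 + 2451 = 92667.
  i=7: a_7=3, p_7 = 3*956576 + 103475 = 2973203, q_7 = 3*92667 + 10024 = 288025.

10/1, 31/3, 320/31, 2271/220, 25301/2451, 103475/10024, 956576/92667, 2973203/288025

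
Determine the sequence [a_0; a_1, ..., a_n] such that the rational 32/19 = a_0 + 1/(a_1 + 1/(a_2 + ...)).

[1; 1, 2, 6]

Run the Euclidean algorithm on 32 and 19; the successive quotients are the partial quotients a_0, a_1, ... (each step inverts the fractional part left over by the previous one):
  32 = 1*19 + 13, so a_0 = 1.
  19 = 1*13 + 6, so a_1 = 1.
  13 = 2*6 + 1, so a_2 = 2.
  6 = 6*1 + 0, so a_3 = 6.
The remainder reaches 0 after 4 divisions, so the expansion has 4 partial quotients, read off in order.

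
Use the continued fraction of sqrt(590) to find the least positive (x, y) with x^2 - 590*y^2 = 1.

First expand sqrt(590) as a continued fraction. With x_i = (sqrt(590) + m_i)/d_i and (m_0, d_0) = (0, 1): a_0 = floor(sqrt(590)) = 24, since 24^2 = 576 <= 590 < 625 = 25^2.
Iterate m_{i+1} = d_i*a_i - m_i, d_{i+1} = (590 - m_{i+1}^2)/d_i, a_{i+1} = floor((a_0 + m_{i+1})/d_{i+1}):
  m_1 = 1*24 - 0 = 24, d_1 = (590 - 24^2)/1 = 14/1 = 14, a_1 = floor((24 + 24)/14) = 3.
  m_2 = 14*3 - 24 = 18, d_2 = (590 - 18^2)/14 = 266/14 = 19, a_2 = floor((24 + 18)/19) = 2.
  m_3 = 19*2 - 18 = 20, d_3 = (590 - 20^2)/19 = 190/19 = 10, a_3 = floor((24 + 20)/10) = 4.
  m_4 = 10*4 - 20 = 20, d_4 = (590 - 20^2)/10 = 190/10 = 19, a_4 = floor((24 + 20)/19) = 2.
  m_5 = 19*2 - 20 = 18, d_5 = (590 - 18^2)/19 = 266/19 = 14, a_5 = floor((24 + 18)/14) = 3.
  m_6 = 14*3 - 18 = 24, d_6 = (590 - 24^2)/14 = 14/14 = 1, a_6 = floor((24 + 24)/1) = 48.
  m_7 = 1*48 - 24 = 24, d_7 = (590 - 24^2)/1 = 14/1 = 14: (m_7, d_7) = (m_1, d_1) = (24, 14), so from here the quotients repeat a_1, ..., a_6; the period length is 6.
So sqrt(590) = [24; (3, 2, 4, 2, 3, 48)] with period length k = 6.
k is even, so the fundamental solution of x^2 - 590y^2 = 1 is (p_{k-1}, q_{k-1}) = (p_5, q_5); compute convergents through index 5.
Convergents (p_i = a_i*p_{i-1} + p_{i-2}, q_i = a_i*q_{i-1} + q_{i-2} with p_{-2}=0, p_{-1}=1, q_{-2}=1, q_{-1}=0):
  i=0: a_0=24, p_0 = 24*1 + 0 = 24, q_0 = 24*0 + 1 = 1.
  i=1: a_1=3, p_1 = 3*24 + 1 = 73, q_1 = 3*1 + 0 = 3.
  i=2: a_2=2, p_2 = 2*73 + 24 = 170, q_2 = 2*3 + 1 = 7.
  i=3: a_3=4, p_3 = 4*170 + 73 = 753, q_3 = 4*7 + 3 = 31.
  i=4: a_4=2, p_4 = 2*753 + 170 = 1676, q_4 = 2*31 + 7 = 69.
  i=5: a_5=3, p_5 = 3*1676 + 753 = 5781, q_5 = 3*69 + 31 = 238.
Check: 5781^2 - 590*238^2 = 33419961 - 33419960 = 1, so (x, y) = (5781, 238) solves the equation, and by the theorem it is the least positive solution.

(x, y) = (5781, 238)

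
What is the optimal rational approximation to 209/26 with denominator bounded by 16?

129/16

Expand x = 209/26 as a continued fraction with the Euclidean algorithm:
  209 = 8*26 + 1, so a_0 = 8.
  26 = 26*1 + 0, so a_1 = 26.
so x = [8; 26].
Convergents (p_i = a_i*p_{i-1} + p_{i-2}, q_i = a_i*q_{i-1} + q_{i-2} with p_{-2}=0, p_{-1}=1, q_{-2}=1, q_{-1}=0), until the denominator exceeds 16:
  i=0: a_0=8, p_0 = 8*1 + 0 = 8, q_0 = 8*0 + 1 = 1.
  i=1: a_1=26, p_1 = 26*8 + 1 = 209, q_1 = 26*1 + 0 = 26.
q_1 = 26 > 16, so the last convergent with denominator <= 16 is p_0/q_0 = 8/1.
The closest fraction with denominator <= 16 is either p_0/q_0 or the intermediate fraction (k*p_0 + p_{-1})/(k*q_0 + q_{-1}) with the largest k >= 1 whose denominator stays <= 16; these approach x as k grows, and every other convergent or intermediate fraction in range is farther away.
Largest k: floor((16 - q_{-1})/q_0) = floor((16 - 0)/1) = 16 (using the seeds p_{-1} = 1, q_{-1} = 0).
That gives (16*8 + 1)/(16*1 + 0) = 129/16.
Compare the errors: |x - 8/1| = |209*1 - 8*26|/(26*1) = 1/26, and |x - 129/16| = |209*16 - 129*26|/(26*16) = 10/416.
Cross-multiplying, 10*26 = 260 < 416 = 1*416, so 10/416 is smaller: the intermediate fraction 129/16 is closer to x than 8/1.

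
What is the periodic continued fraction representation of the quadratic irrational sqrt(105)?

[10; (4, 20)]

Write x_i = (sqrt(105) + m_i)/d_i with (m_0, d_0) = (0, 1). a_0 = floor(sqrt(105)) = 10, since 10^2 = 100 <= 105 < 121 = 11^2.
Iterate m_{i+1} = d_i*a_i - m_i, d_{i+1} = (105 - m_{i+1}^2)/d_i, a_{i+1} = floor((a_0 + m_{i+1})/d_{i+1}):
  m_1 = 1*10 - 0 = 10, d_1 = (105 - 10^2)/1 = 5/1 = 5, a_1 = floor((10 + 10)/5) = 4.
  m_2 = 5*4 - 10 = 10, d_2 = (105 - 10^2)/5 = 5/5 = 1, a_2 = floor((10 + 10)/1) = 20.
  m_3 = 1*20 - 10 = 10, d_3 = (105 - 10^2)/1 = 5/1 = 5: (m_3, d_3) = (m_1, d_1) = (10, 5), so from here the quotients repeat a_1, a_2; the period length is 2.
Hence the expansion of sqrt(105) is a_0 = 10 followed by the repeating block 4, 20 (period 2).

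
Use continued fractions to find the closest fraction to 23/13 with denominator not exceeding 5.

Expand x = 23/13 as a continued fraction with the Euclidean algorithm:
  23 = 1*13 + 10, so a_0 = 1.
  13 = 1*10 + 3, so a_1 = 1.
  10 = 3*3 + 1, so a_2 = 3.
  3 = 3*1 + 0, so a_3 = 3.
so x = [1; 1, 3, 3].
Convergents (p_i = a_i*p_{i-1} + p_{i-2}, q_i = a_i*q_{i-1} + q_{i-2} with p_{-2}=0, p_{-1}=1, q_{-2}=1, q_{-1}=0), until the denominator exceeds 5:
  i=0: a_0=1, p_0 = 1*1 + 0 = 1, q_0 = 1*0 + 1 = 1.
  i=1: a_1=1, p_1 = 1*1 + 1 = 2, q_1 = 1*1 + 0 = 1.
  i=2: a_2=3, p_2 = 3*2 + 1 = 7, q_2 = 3*1 + 1 = 4.
  i=3: a_3=3, p_3 = 3*7 + 2 = 23, q_3 = 3*4 + 1 = 13.
q_3 = 13 > 5, so the last convergent with denominator <= 5 is p_2/q_2 = 7/4.
The closest fraction with denominator <= 5 is either p_2/q_2 or the intermediate fraction (k*p_2 + p_1)/(k*q_2 + q_1) with the largest k >= 1 whose denominator stays <= 5; these approach x as k grows, and every other convergent or intermediate fraction in range is farther away.
Largest k: floor((5 - q_1)/q_2) = floor((5 - 1)/4) = 1.
That gives (1*7 + 2)/(1*4 + 1) = 9/5.
Compare the errors: |x - 7/4| = |23*4 - 7*13|/(13*4) = 1/52, and |x - 9/5| = |23*5 - 9*13|/(13*5) = 2/65.
Cross-multiplying, 1*65 = 65 < 104 = 2*52, so 1/52 is smaller: the convergent 7/4 is closer to x than 9/5.

7/4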